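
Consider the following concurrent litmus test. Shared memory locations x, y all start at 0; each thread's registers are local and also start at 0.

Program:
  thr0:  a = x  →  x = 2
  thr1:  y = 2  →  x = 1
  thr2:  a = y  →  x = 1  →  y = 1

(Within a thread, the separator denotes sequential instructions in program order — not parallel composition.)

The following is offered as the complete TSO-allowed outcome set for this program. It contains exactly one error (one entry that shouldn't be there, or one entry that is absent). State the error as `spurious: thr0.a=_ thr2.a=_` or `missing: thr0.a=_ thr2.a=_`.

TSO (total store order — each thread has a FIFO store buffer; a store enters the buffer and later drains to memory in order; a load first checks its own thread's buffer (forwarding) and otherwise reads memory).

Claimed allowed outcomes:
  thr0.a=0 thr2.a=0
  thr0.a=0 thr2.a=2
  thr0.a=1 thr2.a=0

outcome vector order: (thr0.a,thr2.a)
TSO: 4 outcomes — {<0 0>, <0 2>, <1 0>, <1 2>}
TSO∖claimed = {<1 2>}

missing: thr0.a=1 thr2.a=2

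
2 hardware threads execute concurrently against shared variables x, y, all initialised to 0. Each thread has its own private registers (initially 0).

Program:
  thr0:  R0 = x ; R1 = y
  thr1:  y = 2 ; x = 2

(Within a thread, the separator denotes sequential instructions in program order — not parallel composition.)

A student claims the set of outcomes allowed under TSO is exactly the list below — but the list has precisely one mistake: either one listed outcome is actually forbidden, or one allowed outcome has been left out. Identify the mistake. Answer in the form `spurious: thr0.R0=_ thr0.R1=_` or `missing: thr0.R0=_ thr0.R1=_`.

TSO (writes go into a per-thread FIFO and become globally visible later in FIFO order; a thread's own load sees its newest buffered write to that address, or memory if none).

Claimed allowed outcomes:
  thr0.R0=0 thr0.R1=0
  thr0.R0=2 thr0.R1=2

outcome vector order: (thr0.R0,thr0.R1)
TSO: 3 outcomes — {<0 0>, <0 2>, <2 2>}
TSO∖claimed = {<0 2>}

missing: thr0.R0=0 thr0.R1=2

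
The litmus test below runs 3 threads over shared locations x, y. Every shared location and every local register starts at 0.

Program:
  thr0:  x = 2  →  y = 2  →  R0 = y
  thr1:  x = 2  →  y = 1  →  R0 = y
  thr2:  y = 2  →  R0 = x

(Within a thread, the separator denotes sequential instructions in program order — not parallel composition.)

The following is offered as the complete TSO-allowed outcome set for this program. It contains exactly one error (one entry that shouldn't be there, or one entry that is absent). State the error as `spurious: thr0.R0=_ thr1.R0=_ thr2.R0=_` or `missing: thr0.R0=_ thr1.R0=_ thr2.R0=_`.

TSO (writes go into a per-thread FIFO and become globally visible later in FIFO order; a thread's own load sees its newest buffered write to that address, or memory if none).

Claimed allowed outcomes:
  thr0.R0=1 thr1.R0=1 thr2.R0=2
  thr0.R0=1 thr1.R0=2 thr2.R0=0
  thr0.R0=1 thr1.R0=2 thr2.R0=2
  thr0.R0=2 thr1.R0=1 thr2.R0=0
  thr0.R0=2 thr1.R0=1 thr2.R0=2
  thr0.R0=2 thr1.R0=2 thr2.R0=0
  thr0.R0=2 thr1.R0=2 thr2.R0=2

outcome vector order: (thr0.R0,thr1.R0,thr2.R0)
[TSO] allowed = {<1 1 0> <1 1 2> <1 2 0> <1 2 2> <2 1 0> <2 1 2> <2 2 0> <2 2 2>}
TSO∖claimed = {<1 1 0>}

missing: thr0.R0=1 thr1.R0=1 thr2.R0=0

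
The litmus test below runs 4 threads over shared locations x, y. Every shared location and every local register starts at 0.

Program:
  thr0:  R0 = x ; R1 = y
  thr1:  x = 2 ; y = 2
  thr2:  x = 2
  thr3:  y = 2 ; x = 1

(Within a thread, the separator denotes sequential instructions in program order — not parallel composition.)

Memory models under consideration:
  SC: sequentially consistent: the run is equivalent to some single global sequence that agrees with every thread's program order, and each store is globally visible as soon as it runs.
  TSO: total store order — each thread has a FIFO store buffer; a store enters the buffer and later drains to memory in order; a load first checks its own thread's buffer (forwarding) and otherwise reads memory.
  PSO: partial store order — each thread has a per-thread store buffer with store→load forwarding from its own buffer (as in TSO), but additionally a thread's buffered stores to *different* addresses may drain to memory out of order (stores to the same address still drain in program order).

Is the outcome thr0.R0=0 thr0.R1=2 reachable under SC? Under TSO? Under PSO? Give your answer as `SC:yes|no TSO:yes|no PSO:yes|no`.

outcome vector order: (thr0.R0,thr0.R1)
[SC] allowed = {(0,0), (0,2), (1,2), (2,0), (2,2)}
[TSO] allowed = {(0,0), (0,2), (1,2), (2,0), (2,2)}
[PSO] allowed = {(0,0), (0,2), (1,0), (1,2), (2,0), (2,2)}
target (0,2) ∈ {SC,TSO,PSO}

SC:yes TSO:yes PSO:yes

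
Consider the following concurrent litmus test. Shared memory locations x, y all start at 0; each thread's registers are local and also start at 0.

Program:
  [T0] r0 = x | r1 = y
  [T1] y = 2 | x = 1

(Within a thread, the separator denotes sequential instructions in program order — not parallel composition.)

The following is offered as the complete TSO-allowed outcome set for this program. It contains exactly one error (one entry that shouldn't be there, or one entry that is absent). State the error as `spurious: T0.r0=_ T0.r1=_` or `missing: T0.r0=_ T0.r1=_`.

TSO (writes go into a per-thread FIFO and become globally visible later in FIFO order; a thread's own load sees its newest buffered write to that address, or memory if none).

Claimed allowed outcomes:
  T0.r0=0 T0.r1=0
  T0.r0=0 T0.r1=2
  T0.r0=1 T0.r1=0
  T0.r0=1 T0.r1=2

spurious: T0.r0=1 T0.r1=0

outcome vector order: (T0.r0,T0.r1)
TSO (3): <0 0>; <0 2>; <1 2>
claimed∖TSO = {<1 0>}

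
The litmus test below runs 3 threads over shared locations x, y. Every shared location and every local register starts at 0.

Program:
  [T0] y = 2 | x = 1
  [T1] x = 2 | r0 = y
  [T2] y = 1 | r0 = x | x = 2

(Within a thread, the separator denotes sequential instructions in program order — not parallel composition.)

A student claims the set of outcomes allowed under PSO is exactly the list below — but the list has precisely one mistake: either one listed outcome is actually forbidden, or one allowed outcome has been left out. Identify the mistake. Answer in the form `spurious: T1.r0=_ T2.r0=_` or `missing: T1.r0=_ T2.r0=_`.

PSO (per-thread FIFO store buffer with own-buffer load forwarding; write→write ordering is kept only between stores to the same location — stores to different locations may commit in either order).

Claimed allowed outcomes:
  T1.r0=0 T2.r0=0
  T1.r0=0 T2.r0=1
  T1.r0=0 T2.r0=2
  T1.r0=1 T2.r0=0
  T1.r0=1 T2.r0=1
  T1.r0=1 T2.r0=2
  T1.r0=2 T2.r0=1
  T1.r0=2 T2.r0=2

missing: T1.r0=2 T2.r0=0

outcome vector order: (T1.r0,T2.r0)
PSO (9): (0,0), (0,1), (0,2), (1,0), (1,1), (1,2), (2,0), (2,1), (2,2)
PSO∖claimed = {(2,0)}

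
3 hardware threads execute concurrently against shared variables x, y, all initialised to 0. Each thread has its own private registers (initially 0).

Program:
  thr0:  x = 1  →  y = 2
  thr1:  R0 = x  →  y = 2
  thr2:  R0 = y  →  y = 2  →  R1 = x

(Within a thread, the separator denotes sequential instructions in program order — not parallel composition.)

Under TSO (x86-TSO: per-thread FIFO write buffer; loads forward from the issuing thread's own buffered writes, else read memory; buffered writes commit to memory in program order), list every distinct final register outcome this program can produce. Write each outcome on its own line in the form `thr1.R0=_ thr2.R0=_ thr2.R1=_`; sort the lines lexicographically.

thr1.R0=0 thr2.R0=0 thr2.R1=0
thr1.R0=0 thr2.R0=0 thr2.R1=1
thr1.R0=0 thr2.R0=2 thr2.R1=0
thr1.R0=0 thr2.R0=2 thr2.R1=1
thr1.R0=1 thr2.R0=0 thr2.R1=0
thr1.R0=1 thr2.R0=0 thr2.R1=1
thr1.R0=1 thr2.R0=2 thr2.R1=1

outcome vector order: (thr1.R0,thr2.R0,thr2.R1)
|TSO outcomes| = 7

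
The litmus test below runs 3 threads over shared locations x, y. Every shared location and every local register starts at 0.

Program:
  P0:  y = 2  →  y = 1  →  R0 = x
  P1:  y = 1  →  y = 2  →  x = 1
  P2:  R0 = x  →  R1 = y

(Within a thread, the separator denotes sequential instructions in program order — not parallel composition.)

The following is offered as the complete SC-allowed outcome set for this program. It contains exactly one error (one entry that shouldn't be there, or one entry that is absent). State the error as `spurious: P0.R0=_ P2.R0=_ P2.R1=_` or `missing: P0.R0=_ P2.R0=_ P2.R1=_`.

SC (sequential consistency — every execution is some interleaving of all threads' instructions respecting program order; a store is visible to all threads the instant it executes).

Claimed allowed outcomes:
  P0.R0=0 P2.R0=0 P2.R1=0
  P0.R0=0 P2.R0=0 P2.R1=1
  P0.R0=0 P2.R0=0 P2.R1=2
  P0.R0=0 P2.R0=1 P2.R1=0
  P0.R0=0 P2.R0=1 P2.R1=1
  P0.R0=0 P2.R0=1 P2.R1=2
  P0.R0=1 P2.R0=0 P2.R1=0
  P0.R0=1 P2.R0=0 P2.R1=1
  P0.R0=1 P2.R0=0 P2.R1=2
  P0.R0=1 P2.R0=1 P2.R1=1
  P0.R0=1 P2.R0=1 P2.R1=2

spurious: P0.R0=0 P2.R0=1 P2.R1=0

outcome vector order: (P0.R0,P2.R0,P2.R1)
SC: 10 outcomes — {(0,0,0) (0,0,1) (0,0,2) (0,1,1) (0,1,2) (1,0,0) (1,0,1) (1,0,2) (1,1,1) (1,1,2)}
claimed∖SC = {(0,1,0)}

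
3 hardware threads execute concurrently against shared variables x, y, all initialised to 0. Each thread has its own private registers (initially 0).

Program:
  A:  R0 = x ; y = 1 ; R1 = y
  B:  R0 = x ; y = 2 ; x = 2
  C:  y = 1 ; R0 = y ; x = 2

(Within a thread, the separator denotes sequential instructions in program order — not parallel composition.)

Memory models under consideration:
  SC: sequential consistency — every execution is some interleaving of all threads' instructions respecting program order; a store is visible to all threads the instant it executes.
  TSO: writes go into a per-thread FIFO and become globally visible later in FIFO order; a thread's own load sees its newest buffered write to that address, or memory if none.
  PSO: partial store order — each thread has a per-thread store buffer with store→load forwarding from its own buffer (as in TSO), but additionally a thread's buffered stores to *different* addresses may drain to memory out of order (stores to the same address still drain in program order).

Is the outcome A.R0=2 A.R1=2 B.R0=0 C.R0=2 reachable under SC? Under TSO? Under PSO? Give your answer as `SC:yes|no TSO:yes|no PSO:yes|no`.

outcome vector order: (A.R0,A.R1,B.R0,C.R0)
SC (11): <0 1 0 1>, <0 1 0 2>, <0 1 2 1>, <0 2 0 1>, <0 2 0 2>, <0 2 2 1>, <2 1 0 1>, <2 1 0 2>, <2 1 2 1>, <2 2 0 1>, <2 2 2 1>
TSO (11): <0 1 0 1>, <0 1 0 2>, <0 1 2 1>, <0 2 0 1>, <0 2 0 2>, <0 2 2 1>, <2 1 0 1>, <2 1 0 2>, <2 1 2 1>, <2 2 0 1>, <2 2 2 1>
PSO (12): <0 1 0 1>, <0 1 0 2>, <0 1 2 1>, <0 2 0 1>, <0 2 0 2>, <0 2 2 1>, <2 1 0 1>, <2 1 0 2>, <2 1 2 1>, <2 2 0 1>, <2 2 0 2>, <2 2 2 1>
target <2 2 0 2> ∈ {PSO}

SC:no TSO:no PSO:yes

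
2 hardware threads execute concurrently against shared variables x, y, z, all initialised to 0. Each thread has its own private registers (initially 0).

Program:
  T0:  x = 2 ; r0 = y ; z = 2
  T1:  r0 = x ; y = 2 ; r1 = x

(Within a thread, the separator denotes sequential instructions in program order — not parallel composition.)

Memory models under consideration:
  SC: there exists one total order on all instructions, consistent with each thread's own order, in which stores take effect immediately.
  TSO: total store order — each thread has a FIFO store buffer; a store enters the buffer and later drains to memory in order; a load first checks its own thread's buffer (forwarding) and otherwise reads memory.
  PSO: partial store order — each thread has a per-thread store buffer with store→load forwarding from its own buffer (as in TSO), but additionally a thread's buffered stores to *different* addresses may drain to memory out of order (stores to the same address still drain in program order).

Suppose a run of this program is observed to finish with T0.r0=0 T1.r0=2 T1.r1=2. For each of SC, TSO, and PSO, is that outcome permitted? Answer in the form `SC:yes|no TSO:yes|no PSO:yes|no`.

SC:yes TSO:yes PSO:yes

outcome vector order: (T0.r0,T1.r0,T1.r1)
[SC] allowed = {002; 022; 200; 202; 222}
[TSO] allowed = {000; 002; 022; 200; 202; 222}
[PSO] allowed = {000; 002; 022; 200; 202; 222}
target 022 ∈ {SC,TSO,PSO}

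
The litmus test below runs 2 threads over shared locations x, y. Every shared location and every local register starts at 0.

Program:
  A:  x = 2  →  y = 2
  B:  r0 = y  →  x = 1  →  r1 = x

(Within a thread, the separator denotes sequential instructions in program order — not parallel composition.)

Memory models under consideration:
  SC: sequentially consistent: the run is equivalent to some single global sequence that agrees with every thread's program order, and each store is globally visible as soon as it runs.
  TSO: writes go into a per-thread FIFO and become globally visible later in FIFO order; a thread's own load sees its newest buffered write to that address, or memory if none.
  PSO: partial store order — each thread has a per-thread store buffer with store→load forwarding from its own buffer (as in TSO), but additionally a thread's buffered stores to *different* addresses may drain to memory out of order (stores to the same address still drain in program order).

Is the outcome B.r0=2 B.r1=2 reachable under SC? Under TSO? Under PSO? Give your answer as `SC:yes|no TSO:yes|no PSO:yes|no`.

outcome vector order: (B.r0,B.r1)
[SC] allowed = {(0,1), (0,2), (2,1)}
[TSO] allowed = {(0,1), (0,2), (2,1)}
[PSO] allowed = {(0,1), (0,2), (2,1), (2,2)}
target (2,2) ∈ {PSO}

SC:no TSO:no PSO:yes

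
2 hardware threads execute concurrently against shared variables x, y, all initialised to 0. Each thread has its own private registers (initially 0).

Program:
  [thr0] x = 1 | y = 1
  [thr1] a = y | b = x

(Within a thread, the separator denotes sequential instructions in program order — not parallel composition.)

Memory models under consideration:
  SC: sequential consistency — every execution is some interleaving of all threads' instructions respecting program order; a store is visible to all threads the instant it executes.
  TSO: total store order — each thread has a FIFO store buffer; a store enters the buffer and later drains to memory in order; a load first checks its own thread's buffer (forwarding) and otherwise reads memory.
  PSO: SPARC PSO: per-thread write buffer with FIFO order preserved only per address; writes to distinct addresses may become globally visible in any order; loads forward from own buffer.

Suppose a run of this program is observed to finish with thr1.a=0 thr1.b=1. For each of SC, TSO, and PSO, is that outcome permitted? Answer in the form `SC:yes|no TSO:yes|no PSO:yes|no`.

outcome vector order: (thr1.a,thr1.b)
SC (3): 00, 01, 11
TSO (3): 00, 01, 11
PSO (4): 00, 01, 10, 11
target 01 ∈ {SC,TSO,PSO}

SC:yes TSO:yes PSO:yes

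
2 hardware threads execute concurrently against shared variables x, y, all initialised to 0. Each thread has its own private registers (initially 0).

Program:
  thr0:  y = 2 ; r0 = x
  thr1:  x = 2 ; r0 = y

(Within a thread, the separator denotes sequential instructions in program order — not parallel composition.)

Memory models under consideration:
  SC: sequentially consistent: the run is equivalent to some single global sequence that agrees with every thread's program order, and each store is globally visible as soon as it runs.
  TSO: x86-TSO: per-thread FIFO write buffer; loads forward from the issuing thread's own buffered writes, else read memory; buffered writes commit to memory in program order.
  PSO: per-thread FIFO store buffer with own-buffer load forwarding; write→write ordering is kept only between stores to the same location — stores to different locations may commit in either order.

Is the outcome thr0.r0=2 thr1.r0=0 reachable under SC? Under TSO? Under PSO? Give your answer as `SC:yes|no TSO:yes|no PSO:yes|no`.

SC:yes TSO:yes PSO:yes

outcome vector order: (thr0.r0,thr1.r0)
SC: 3 outcomes — {<0 2>; <2 0>; <2 2>}
TSO: 4 outcomes — {<0 0>; <0 2>; <2 0>; <2 2>}
PSO: 4 outcomes — {<0 0>; <0 2>; <2 0>; <2 2>}
target <2 0> ∈ {SC,TSO,PSO}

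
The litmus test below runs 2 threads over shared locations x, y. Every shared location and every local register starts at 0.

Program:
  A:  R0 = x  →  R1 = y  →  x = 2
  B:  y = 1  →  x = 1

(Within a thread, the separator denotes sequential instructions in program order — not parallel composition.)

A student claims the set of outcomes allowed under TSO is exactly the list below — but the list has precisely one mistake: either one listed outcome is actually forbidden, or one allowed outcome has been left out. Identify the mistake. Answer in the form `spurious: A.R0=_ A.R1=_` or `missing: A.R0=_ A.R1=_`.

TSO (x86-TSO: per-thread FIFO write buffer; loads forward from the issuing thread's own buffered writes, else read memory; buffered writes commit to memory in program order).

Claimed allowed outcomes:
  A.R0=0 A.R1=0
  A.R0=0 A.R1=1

missing: A.R0=1 A.R1=1

outcome vector order: (A.R0,A.R1)
[TSO] allowed = {<0 0>, <0 1>, <1 1>}
TSO∖claimed = {<1 1>}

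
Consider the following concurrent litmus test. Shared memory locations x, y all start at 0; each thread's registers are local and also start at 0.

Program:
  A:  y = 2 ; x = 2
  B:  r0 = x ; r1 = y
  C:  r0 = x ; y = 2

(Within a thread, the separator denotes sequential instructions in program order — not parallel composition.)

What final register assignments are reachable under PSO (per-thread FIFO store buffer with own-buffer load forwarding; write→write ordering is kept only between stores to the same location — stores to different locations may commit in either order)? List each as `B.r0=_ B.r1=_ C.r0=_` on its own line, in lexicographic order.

outcome vector order: (B.r0,B.r1,C.r0)
|PSO outcomes| = 8

B.r0=0 B.r1=0 C.r0=0
B.r0=0 B.r1=0 C.r0=2
B.r0=0 B.r1=2 C.r0=0
B.r0=0 B.r1=2 C.r0=2
B.r0=2 B.r1=0 C.r0=0
B.r0=2 B.r1=0 C.r0=2
B.r0=2 B.r1=2 C.r0=0
B.r0=2 B.r1=2 C.r0=2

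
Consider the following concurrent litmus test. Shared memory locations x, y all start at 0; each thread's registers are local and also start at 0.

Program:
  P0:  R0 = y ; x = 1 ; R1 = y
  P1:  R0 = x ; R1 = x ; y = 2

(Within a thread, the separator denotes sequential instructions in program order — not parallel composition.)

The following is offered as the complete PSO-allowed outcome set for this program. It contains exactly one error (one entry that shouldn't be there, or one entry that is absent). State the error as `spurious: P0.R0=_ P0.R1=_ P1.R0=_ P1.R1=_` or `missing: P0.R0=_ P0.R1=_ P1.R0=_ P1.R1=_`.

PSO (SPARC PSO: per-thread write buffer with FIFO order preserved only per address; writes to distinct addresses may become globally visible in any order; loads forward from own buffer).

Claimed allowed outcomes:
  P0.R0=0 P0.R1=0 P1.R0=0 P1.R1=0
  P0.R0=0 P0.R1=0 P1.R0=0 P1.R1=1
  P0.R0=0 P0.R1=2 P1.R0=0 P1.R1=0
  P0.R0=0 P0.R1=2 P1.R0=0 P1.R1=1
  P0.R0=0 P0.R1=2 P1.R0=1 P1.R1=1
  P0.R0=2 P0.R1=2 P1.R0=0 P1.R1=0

missing: P0.R0=0 P0.R1=0 P1.R0=1 P1.R1=1

outcome vector order: (P0.R0,P0.R1,P1.R0,P1.R1)
[PSO] allowed = {0/0/0/0, 0/0/0/1, 0/0/1/1, 0/2/0/0, 0/2/0/1, 0/2/1/1, 2/2/0/0}
PSO∖claimed = {0/0/1/1}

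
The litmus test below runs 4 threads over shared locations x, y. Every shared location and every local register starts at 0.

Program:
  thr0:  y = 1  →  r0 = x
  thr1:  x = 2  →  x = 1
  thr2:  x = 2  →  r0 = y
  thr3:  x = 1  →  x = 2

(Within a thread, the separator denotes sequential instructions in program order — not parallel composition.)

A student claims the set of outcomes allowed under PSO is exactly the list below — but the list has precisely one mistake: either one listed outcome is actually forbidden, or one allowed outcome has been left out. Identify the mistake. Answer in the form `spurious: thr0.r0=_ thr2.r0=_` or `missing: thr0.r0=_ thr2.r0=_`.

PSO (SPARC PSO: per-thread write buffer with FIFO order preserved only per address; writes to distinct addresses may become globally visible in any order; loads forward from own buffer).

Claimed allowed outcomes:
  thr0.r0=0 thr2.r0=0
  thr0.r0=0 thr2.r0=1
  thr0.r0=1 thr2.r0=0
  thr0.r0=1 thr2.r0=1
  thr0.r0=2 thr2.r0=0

outcome vector order: (thr0.r0,thr2.r0)
PSO: 6 outcomes — {0/0 0/1 1/0 1/1 2/0 2/1}
PSO∖claimed = {2/1}

missing: thr0.r0=2 thr2.r0=1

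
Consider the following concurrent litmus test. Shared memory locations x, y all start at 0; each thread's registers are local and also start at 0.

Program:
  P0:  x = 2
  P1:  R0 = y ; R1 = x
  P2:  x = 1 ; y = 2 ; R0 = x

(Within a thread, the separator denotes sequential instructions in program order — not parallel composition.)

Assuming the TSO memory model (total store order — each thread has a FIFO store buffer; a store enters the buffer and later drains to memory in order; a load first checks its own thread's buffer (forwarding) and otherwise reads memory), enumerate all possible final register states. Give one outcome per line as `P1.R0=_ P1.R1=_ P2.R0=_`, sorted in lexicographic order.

outcome vector order: (P1.R0,P1.R1,P2.R0)
|TSO outcomes| = 10

P1.R0=0 P1.R1=0 P2.R0=1
P1.R0=0 P1.R1=0 P2.R0=2
P1.R0=0 P1.R1=1 P2.R0=1
P1.R0=0 P1.R1=1 P2.R0=2
P1.R0=0 P1.R1=2 P2.R0=1
P1.R0=0 P1.R1=2 P2.R0=2
P1.R0=2 P1.R1=1 P2.R0=1
P1.R0=2 P1.R1=1 P2.R0=2
P1.R0=2 P1.R1=2 P2.R0=1
P1.R0=2 P1.R1=2 P2.R0=2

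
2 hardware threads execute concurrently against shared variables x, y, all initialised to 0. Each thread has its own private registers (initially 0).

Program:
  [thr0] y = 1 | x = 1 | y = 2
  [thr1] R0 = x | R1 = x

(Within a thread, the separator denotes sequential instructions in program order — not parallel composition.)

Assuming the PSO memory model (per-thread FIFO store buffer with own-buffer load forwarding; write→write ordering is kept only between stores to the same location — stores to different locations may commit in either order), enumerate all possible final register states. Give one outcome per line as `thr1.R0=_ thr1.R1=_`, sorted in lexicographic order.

thr1.R0=0 thr1.R1=0
thr1.R0=0 thr1.R1=1
thr1.R0=1 thr1.R1=1

outcome vector order: (thr1.R0,thr1.R1)
|PSO outcomes| = 3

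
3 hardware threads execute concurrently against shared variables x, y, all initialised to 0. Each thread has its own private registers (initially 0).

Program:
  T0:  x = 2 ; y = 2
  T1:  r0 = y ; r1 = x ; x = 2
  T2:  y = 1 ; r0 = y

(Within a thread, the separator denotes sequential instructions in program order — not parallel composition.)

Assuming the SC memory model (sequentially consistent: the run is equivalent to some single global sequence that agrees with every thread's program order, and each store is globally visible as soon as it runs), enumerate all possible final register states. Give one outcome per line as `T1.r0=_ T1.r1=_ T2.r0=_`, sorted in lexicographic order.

outcome vector order: (T1.r0,T1.r1,T2.r0)
|SC outcomes| = 10

T1.r0=0 T1.r1=0 T2.r0=1
T1.r0=0 T1.r1=0 T2.r0=2
T1.r0=0 T1.r1=2 T2.r0=1
T1.r0=0 T1.r1=2 T2.r0=2
T1.r0=1 T1.r1=0 T2.r0=1
T1.r0=1 T1.r1=0 T2.r0=2
T1.r0=1 T1.r1=2 T2.r0=1
T1.r0=1 T1.r1=2 T2.r0=2
T1.r0=2 T1.r1=2 T2.r0=1
T1.r0=2 T1.r1=2 T2.r0=2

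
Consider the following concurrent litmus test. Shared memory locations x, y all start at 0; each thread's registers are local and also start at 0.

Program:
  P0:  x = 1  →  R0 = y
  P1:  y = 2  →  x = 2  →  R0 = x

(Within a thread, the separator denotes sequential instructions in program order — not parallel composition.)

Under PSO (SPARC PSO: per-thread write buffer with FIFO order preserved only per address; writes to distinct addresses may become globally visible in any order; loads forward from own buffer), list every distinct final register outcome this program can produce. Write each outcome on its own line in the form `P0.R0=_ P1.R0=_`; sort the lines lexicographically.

P0.R0=0 P1.R0=1
P0.R0=0 P1.R0=2
P0.R0=2 P1.R0=1
P0.R0=2 P1.R0=2

outcome vector order: (P0.R0,P1.R0)
|PSO outcomes| = 4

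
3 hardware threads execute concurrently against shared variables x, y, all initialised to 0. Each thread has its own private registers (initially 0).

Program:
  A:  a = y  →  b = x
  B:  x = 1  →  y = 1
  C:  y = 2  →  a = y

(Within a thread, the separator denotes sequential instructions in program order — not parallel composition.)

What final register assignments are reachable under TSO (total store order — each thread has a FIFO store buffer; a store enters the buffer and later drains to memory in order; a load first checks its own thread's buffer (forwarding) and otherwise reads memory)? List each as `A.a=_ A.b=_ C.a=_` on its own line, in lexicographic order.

A.a=0 A.b=0 C.a=1
A.a=0 A.b=0 C.a=2
A.a=0 A.b=1 C.a=1
A.a=0 A.b=1 C.a=2
A.a=1 A.b=1 C.a=1
A.a=1 A.b=1 C.a=2
A.a=2 A.b=0 C.a=1
A.a=2 A.b=0 C.a=2
A.a=2 A.b=1 C.a=1
A.a=2 A.b=1 C.a=2

outcome vector order: (A.a,A.b,C.a)
|TSO outcomes| = 10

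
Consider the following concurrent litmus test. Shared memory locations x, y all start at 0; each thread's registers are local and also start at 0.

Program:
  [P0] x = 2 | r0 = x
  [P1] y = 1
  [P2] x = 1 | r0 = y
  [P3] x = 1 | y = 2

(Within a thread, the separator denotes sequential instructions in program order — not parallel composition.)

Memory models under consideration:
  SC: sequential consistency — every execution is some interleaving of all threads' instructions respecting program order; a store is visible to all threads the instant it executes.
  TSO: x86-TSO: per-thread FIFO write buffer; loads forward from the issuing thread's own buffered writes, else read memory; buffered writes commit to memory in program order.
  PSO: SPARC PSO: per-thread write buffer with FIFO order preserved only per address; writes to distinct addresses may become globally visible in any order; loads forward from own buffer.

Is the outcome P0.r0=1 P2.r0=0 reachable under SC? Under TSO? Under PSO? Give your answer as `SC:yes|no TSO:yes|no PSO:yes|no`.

SC:yes TSO:yes PSO:yes

outcome vector order: (P0.r0,P2.r0)
under SC → (1,0), (1,1), (1,2), (2,0), (2,1), (2,2)
under TSO → (1,0), (1,1), (1,2), (2,0), (2,1), (2,2)
under PSO → (1,0), (1,1), (1,2), (2,0), (2,1), (2,2)
target (1,0) ∈ {SC,TSO,PSO}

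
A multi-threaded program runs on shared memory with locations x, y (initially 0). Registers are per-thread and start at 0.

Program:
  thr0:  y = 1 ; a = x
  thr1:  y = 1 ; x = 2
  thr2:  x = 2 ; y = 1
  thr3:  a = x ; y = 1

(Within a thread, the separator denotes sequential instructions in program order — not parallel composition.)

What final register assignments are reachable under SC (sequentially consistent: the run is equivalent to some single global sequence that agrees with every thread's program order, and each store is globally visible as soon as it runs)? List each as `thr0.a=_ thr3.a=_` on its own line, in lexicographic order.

outcome vector order: (thr0.a,thr3.a)
|SC outcomes| = 4

thr0.a=0 thr3.a=0
thr0.a=0 thr3.a=2
thr0.a=2 thr3.a=0
thr0.a=2 thr3.a=2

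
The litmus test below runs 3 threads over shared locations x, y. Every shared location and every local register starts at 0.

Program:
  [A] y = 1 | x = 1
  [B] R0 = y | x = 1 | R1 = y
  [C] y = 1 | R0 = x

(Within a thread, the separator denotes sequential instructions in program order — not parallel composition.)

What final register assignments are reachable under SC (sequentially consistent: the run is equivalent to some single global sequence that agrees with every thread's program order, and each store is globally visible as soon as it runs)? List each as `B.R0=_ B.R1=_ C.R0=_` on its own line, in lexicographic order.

B.R0=0 B.R1=0 C.R0=1
B.R0=0 B.R1=1 C.R0=0
B.R0=0 B.R1=1 C.R0=1
B.R0=1 B.R1=1 C.R0=0
B.R0=1 B.R1=1 C.R0=1

outcome vector order: (B.R0,B.R1,C.R0)
|SC outcomes| = 5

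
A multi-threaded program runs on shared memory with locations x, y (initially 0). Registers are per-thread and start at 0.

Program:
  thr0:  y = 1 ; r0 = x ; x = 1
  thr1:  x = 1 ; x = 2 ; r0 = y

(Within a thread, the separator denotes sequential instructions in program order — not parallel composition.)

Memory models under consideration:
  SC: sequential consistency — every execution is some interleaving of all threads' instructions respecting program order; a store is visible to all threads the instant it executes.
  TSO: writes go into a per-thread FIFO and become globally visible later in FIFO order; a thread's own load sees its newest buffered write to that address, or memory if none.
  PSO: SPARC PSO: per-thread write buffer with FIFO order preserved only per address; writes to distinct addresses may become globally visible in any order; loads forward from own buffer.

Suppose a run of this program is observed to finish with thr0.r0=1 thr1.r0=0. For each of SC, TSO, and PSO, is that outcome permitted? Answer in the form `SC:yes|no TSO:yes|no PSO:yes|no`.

SC:no TSO:yes PSO:yes

outcome vector order: (thr0.r0,thr1.r0)
SC (4): <0 1>, <1 1>, <2 0>, <2 1>
TSO (6): <0 0>, <0 1>, <1 0>, <1 1>, <2 0>, <2 1>
PSO (6): <0 0>, <0 1>, <1 0>, <1 1>, <2 0>, <2 1>
target <1 0> ∈ {TSO,PSO}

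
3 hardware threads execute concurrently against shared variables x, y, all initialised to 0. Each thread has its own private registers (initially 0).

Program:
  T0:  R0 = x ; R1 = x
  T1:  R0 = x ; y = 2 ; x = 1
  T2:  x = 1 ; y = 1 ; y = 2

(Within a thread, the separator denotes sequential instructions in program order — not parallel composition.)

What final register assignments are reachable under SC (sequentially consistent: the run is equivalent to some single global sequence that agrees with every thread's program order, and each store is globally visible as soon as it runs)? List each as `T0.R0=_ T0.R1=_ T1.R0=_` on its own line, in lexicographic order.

T0.R0=0 T0.R1=0 T1.R0=0
T0.R0=0 T0.R1=0 T1.R0=1
T0.R0=0 T0.R1=1 T1.R0=0
T0.R0=0 T0.R1=1 T1.R0=1
T0.R0=1 T0.R1=1 T1.R0=0
T0.R0=1 T0.R1=1 T1.R0=1

outcome vector order: (T0.R0,T0.R1,T1.R0)
|SC outcomes| = 6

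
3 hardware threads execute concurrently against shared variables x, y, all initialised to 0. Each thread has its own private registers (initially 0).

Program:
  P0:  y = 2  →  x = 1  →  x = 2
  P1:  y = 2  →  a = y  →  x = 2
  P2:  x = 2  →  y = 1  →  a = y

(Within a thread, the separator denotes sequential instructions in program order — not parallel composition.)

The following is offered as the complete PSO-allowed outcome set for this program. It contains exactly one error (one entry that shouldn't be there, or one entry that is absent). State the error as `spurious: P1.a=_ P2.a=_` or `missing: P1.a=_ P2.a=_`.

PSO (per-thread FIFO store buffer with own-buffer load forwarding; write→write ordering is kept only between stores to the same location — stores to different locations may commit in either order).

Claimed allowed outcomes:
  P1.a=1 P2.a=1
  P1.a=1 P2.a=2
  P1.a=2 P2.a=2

outcome vector order: (P1.a,P2.a)
PSO (4): 11, 12, 21, 22
PSO∖claimed = {21}

missing: P1.a=2 P2.a=1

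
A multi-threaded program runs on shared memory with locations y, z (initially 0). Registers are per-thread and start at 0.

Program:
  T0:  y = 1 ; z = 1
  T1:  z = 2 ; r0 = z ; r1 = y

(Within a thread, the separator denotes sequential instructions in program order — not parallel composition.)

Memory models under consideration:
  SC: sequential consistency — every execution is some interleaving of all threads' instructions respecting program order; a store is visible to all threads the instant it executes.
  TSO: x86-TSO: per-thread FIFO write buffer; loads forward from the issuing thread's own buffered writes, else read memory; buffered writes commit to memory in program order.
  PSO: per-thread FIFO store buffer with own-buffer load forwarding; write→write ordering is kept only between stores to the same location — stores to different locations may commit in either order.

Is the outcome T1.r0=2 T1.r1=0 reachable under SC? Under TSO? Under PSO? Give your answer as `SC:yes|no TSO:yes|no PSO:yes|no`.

outcome vector order: (T1.r0,T1.r1)
[SC] allowed = {<1 1>, <2 0>, <2 1>}
[TSO] allowed = {<1 1>, <2 0>, <2 1>}
[PSO] allowed = {<1 0>, <1 1>, <2 0>, <2 1>}
target <2 0> ∈ {SC,TSO,PSO}

SC:yes TSO:yes PSO:yes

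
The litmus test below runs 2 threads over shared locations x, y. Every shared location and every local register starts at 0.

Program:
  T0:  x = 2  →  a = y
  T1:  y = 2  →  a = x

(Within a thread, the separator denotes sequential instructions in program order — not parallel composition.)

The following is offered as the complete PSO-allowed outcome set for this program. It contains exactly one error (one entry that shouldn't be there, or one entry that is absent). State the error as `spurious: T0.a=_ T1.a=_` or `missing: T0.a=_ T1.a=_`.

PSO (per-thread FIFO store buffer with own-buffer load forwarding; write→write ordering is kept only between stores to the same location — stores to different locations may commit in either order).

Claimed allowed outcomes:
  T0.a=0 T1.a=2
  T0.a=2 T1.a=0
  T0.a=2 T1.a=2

outcome vector order: (T0.a,T1.a)
PSO: 4 outcomes — {0/0; 0/2; 2/0; 2/2}
PSO∖claimed = {0/0}

missing: T0.a=0 T1.a=0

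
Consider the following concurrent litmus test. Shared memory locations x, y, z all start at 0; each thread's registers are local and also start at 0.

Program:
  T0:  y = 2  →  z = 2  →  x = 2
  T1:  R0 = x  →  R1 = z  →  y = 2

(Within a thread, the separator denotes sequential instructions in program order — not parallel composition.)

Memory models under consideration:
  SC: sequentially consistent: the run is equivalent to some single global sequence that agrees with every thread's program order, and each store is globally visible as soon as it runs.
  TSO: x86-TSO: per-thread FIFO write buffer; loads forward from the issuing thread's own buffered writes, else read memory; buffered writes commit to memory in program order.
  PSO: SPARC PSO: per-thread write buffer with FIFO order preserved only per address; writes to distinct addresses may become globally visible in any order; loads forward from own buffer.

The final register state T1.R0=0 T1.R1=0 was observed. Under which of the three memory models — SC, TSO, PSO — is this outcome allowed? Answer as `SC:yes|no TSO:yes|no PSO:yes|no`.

SC:yes TSO:yes PSO:yes

outcome vector order: (T1.R0,T1.R1)
SC (3): <0 0>; <0 2>; <2 2>
TSO (3): <0 0>; <0 2>; <2 2>
PSO (4): <0 0>; <0 2>; <2 0>; <2 2>
target <0 0> ∈ {SC,TSO,PSO}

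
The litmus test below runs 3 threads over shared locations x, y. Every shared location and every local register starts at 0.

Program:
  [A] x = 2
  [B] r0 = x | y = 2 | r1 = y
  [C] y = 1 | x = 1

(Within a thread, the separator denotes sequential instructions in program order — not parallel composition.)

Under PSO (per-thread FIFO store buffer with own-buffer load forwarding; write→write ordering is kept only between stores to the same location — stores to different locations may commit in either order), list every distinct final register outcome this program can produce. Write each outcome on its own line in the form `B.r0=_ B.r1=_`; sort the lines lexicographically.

outcome vector order: (B.r0,B.r1)
|PSO outcomes| = 6

B.r0=0 B.r1=1
B.r0=0 B.r1=2
B.r0=1 B.r1=1
B.r0=1 B.r1=2
B.r0=2 B.r1=1
B.r0=2 B.r1=2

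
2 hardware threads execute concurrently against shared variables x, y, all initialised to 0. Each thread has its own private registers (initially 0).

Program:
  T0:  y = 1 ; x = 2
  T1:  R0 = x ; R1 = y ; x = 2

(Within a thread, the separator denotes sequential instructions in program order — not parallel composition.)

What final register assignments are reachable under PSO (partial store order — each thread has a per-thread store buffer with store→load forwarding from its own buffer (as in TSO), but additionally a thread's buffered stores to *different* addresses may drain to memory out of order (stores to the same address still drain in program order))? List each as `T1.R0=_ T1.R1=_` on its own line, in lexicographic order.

outcome vector order: (T1.R0,T1.R1)
|PSO outcomes| = 4

T1.R0=0 T1.R1=0
T1.R0=0 T1.R1=1
T1.R0=2 T1.R1=0
T1.R0=2 T1.R1=1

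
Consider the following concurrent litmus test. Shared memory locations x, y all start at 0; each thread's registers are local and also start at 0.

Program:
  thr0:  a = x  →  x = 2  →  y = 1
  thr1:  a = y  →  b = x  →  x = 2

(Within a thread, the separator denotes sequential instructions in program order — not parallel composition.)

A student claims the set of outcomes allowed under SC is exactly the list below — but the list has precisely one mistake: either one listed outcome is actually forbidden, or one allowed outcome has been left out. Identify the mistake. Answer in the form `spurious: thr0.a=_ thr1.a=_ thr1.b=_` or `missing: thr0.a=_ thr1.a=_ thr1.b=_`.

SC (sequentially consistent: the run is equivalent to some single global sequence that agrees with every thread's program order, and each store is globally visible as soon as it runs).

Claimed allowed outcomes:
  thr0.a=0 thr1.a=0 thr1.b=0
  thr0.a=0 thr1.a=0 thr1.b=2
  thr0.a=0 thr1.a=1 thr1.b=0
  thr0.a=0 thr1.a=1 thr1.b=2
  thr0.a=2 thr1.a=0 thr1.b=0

spurious: thr0.a=0 thr1.a=1 thr1.b=0

outcome vector order: (thr0.a,thr1.a,thr1.b)
under SC → 000; 002; 012; 200
claimed∖SC = {010}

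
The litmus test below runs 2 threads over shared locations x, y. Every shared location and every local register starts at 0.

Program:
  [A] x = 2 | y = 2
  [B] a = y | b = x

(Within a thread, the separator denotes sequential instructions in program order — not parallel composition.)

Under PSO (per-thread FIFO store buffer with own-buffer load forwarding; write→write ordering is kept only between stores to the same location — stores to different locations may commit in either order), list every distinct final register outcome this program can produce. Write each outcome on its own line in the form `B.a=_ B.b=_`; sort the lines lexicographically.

outcome vector order: (B.a,B.b)
|PSO outcomes| = 4

B.a=0 B.b=0
B.a=0 B.b=2
B.a=2 B.b=0
B.a=2 B.b=2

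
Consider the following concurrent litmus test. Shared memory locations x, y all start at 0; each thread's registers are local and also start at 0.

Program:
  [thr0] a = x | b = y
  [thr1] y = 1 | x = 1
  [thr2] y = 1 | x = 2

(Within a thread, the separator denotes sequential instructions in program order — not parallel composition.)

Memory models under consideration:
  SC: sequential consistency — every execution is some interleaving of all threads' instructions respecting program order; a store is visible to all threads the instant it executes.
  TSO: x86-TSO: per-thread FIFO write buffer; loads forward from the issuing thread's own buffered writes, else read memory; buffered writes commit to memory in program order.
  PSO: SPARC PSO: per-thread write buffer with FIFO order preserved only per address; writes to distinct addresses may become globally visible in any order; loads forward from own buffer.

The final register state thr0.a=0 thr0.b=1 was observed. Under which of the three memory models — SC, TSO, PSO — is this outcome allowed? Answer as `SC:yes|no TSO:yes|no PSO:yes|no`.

SC:yes TSO:yes PSO:yes

outcome vector order: (thr0.a,thr0.b)
[SC] allowed = {0/0 0/1 1/1 2/1}
[TSO] allowed = {0/0 0/1 1/1 2/1}
[PSO] allowed = {0/0 0/1 1/0 1/1 2/0 2/1}
target 0/1 ∈ {SC,TSO,PSO}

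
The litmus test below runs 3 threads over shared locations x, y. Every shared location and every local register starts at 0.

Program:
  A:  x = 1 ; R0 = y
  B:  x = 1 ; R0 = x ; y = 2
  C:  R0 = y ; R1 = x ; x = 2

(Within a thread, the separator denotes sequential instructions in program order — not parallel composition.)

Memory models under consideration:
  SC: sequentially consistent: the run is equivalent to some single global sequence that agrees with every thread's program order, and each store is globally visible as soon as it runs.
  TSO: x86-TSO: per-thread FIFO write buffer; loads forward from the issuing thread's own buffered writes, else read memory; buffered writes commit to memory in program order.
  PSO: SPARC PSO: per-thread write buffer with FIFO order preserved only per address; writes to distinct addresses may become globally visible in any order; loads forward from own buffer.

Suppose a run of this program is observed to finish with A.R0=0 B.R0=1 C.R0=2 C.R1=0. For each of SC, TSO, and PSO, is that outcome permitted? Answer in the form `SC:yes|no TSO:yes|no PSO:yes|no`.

outcome vector order: (A.R0,B.R0,C.R0,C.R1)
SC: 10 outcomes — {0/1/0/0 0/1/0/1 0/1/2/1 0/2/0/0 0/2/0/1 2/1/0/0 2/1/0/1 2/1/2/1 2/2/0/0 2/2/0/1}
TSO: 10 outcomes — {0/1/0/0 0/1/0/1 0/1/2/1 0/2/0/0 0/2/0/1 2/1/0/0 2/1/0/1 2/1/2/1 2/2/0/0 2/2/0/1}
PSO: 12 outcomes — {0/1/0/0 0/1/0/1 0/1/2/0 0/1/2/1 0/2/0/0 0/2/0/1 2/1/0/0 2/1/0/1 2/1/2/0 2/1/2/1 2/2/0/0 2/2/0/1}
target 0/1/2/0 ∈ {PSO}

SC:no TSO:no PSO:yes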